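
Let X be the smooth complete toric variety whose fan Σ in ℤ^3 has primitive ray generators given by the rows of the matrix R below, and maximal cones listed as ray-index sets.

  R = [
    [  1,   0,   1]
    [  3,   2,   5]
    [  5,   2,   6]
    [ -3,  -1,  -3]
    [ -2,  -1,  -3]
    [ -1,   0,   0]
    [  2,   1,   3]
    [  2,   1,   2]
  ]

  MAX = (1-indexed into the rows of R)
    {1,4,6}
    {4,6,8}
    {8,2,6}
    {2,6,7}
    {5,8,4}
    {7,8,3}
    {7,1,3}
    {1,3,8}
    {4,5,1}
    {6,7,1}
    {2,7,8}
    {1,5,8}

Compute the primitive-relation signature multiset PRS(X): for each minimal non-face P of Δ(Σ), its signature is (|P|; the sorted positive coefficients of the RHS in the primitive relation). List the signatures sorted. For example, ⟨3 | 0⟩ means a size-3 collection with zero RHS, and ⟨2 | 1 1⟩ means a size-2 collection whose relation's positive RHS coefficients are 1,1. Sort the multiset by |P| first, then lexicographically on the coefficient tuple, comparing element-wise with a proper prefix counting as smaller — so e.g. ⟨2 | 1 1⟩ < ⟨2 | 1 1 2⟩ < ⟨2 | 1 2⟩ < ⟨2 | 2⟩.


Minimal non-faces — 14 found among 8 rays, 12 max cones:

  P = {5,7}:  v_{5} + v_{7} = 0 — sig = ⟨2 | 0⟩
  P = {3,4}:  v_{3} + v_{4} = v_{7} — sig = ⟨2 | 1⟩
  P = {4,7}:  v_{4} + v_{7} = v_{6} — sig = ⟨2 | 1⟩
  P = {5,6}:  v_{5} + v_{6} = v_{4} — sig = ⟨2 | 1⟩
  P = {2,5}:  v_{2} + v_{5} = v_{6} + v_{8} — sig = ⟨2 | 1 1⟩
  P = {3,5}:  v_{3} + v_{5} = v_{1} + v_{8} — sig = ⟨2 | 1 1⟩
  P = {2,4}:  v_{2} + v_{4} = 2·v_{6} + v_{8} — sig = ⟨2 | 1 2⟩
  P = {2,3}:  v_{2} + v_{3} = 3·v_{7} + v_{8} — sig = ⟨2 | 1 3⟩
  P = {1,2}:  v_{1} + v_{2} = 2·v_{7} — sig = ⟨2 | 2⟩
  P = {3,6}:  v_{3} + v_{6} = 2·v_{7} — sig = ⟨2 | 2⟩
  P = {1,4,8}:  v_{1} + v_{4} + v_{8} = 0 — sig = ⟨3 | 0⟩
  P = {1,6,8}:  v_{1} + v_{6} + v_{8} = v_{7} — sig = ⟨3 | 1⟩
  P = {1,7,8}:  v_{1} + v_{7} + v_{8} = v_{3} — sig = ⟨3 | 1⟩
  P = {6,7,8}:  v_{6} + v_{7} + v_{8} = v_{2} — sig = ⟨3 | 1⟩

Signatures (|P|; sorted positive RHS coefficients), sorted:
[⟨2 | 0⟩, ⟨2 | 1⟩, ⟨2 | 1⟩, ⟨2 | 1⟩, ⟨2 | 1 1⟩, ⟨2 | 1 1⟩, ⟨2 | 1 2⟩, ⟨2 | 1 3⟩, ⟨2 | 2⟩, ⟨2 | 2⟩, ⟨3 | 0⟩, ⟨3 | 1⟩, ⟨3 | 1⟩, ⟨3 | 1⟩]


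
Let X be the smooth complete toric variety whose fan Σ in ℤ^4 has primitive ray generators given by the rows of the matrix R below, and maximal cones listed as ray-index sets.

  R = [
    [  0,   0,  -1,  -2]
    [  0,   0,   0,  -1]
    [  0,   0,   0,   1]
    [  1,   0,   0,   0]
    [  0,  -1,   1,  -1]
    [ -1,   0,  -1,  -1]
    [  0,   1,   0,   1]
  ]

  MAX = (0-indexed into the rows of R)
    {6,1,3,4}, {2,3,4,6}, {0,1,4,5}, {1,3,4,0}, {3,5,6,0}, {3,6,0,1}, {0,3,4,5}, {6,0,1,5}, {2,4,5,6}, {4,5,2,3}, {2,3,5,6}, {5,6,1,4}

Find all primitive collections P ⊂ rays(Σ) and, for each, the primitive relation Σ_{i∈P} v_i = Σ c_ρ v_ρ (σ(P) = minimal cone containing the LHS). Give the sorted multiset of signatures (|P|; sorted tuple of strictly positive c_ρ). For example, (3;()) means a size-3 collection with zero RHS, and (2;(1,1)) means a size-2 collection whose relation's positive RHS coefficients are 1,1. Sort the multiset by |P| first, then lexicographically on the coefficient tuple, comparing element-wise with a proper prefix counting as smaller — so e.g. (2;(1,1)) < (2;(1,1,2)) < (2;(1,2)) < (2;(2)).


The 5 primitive collections of Σ (r=7, n=4):

  P = {1,2}:  v_{1} + v_{2} = 0  ⇒ sig = (2;())
  P = {0,2}:  v_{0} + v_{2} = v_{3} + v_{5}  ⇒ sig = (2;(1,1))
  P = {1,3,5}:  v_{1} + v_{3} + v_{5} = v_{0}  ⇒ sig = (3;(1))
  P = {0,4,6}:  v_{0} + v_{4} + v_{6} = 2·v_{1}  ⇒ sig = (3;(2))
  P = {3,4,5,6}:  v_{3} + v_{4} + v_{5} + v_{6} = v_{1}  ⇒ sig = (4;(1))

so the primitive-relation signature multiset is
    |P|=2: 2 collections, coeffs (), (1,1)
    |P|=3: 2 collections, coeffs (1), (2)
    |P|=4: 1 collection, coeffs (1)


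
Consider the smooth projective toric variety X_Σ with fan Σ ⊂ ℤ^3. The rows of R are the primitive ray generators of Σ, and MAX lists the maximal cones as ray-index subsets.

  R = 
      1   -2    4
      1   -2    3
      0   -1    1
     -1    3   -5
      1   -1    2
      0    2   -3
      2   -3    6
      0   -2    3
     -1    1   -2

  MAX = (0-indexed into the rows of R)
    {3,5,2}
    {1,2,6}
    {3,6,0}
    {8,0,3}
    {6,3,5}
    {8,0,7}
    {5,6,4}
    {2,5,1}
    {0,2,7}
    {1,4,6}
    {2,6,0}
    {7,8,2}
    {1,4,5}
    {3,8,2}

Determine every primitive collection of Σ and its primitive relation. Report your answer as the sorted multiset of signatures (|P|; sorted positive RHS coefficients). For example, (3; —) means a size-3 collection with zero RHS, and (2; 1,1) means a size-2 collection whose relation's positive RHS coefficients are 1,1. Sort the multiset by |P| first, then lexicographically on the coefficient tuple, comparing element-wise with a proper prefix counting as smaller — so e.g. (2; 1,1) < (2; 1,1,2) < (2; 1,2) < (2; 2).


The 20 primitive collections of Σ (r=9, n=3):

  {4,8}:  v_{4} + v_{8} = 0 ; sig = (2; —)
  {5,7}:  v_{5} + v_{7} = 0 ; sig = (2; —)
  {0,4}:  v_{0} + v_{4} = v_{6} ; sig = (2; 1)
  {1,8}:  v_{1} + v_{8} = v_{2} ; sig = (2; 1)
  {2,4}:  v_{2} + v_{4} = v_{1} ; sig = (2; 1)
  {3,4}:  v_{3} + v_{4} = v_{5} ; sig = (2; 1)
  {3,7}:  v_{3} + v_{7} = v_{8} ; sig = (2; 1)
  {5,8}:  v_{5} + v_{8} = v_{3} ; sig = (2; 1)
  {6,8}:  v_{6} + v_{8} = v_{0} ; sig = (2; 1)
  {0,1}:  v_{0} + v_{1} = v_{2} + v_{6} ; sig = (2; 1,1)
  {0,5}:  v_{0} + v_{5} = v_{3} + v_{6} ; sig = (2; 1,1)
  {1,3}:  v_{1} + v_{3} = v_{2} + v_{5} ; sig = (2; 1,1)
  {4,7}:  v_{4} + v_{7} = v_{0} + v_{2} ; sig = (2; 1,1)
  {1,7}:  v_{1} + v_{7} = v_{0} + 2·v_{2} ; sig = (2; 1,2)
  {6,7}:  v_{6} + v_{7} = 2·v_{0} + v_{2} ; sig = (2; 1,2)
  {0,2,3}:  v_{0} + v_{2} + v_{3} = 0 ; sig = (3; —)
  {0,2,8}:  v_{0} + v_{2} + v_{8} = v_{7} ; sig = (3; 1)
  {2,3,6}:  v_{2} + v_{3} + v_{6} = v_{4} ; sig = (3; 1)
  {2,5,6}:  v_{2} + v_{5} + v_{6} = 2·v_{4} ; sig = (3; 2)
  {1,5,6}:  v_{1} + v_{5} + v_{6} = 3·v_{4} ; sig = (3; 3)

so the primitive-relation signature multiset is
    (2; —)
    (2; —)
    (2; 1)
    (2; 1)
    (2; 1)
    (2; 1)
    (2; 1)
    (2; 1)
    (2; 1)
    (2; 1,1)
    (2; 1,1)
    (2; 1,1)
    (2; 1,1)
    (2; 1,2)
    (2; 1,2)
    (3; —)
    (3; 1)
    (3; 1)
    (3; 2)
    (3; 3)


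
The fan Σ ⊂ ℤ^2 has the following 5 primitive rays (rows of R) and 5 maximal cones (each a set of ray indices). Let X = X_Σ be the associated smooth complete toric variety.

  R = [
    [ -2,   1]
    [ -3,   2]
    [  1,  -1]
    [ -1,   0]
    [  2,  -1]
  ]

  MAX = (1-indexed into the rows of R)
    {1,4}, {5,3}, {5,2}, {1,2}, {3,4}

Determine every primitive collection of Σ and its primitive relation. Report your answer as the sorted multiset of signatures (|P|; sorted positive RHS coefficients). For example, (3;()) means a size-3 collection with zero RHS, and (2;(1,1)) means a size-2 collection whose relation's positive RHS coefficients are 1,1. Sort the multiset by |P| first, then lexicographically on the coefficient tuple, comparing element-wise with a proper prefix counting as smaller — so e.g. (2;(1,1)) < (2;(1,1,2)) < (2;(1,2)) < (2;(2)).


Δ(Σ) — 5 vertices, 5 min non-faces:

  • {1,5}:  v_{1} + v_{5} = 0  ⟹  sig = (2;())
  • {1,3}:  v_{1} + v_{3} = v_{4}  ⟹  sig = (2;(1))
  • {2,3}:  v_{2} + v_{3} = v_{1}  ⟹  sig = (2;(1))
  • {4,5}:  v_{4} + v_{5} = v_{3}  ⟹  sig = (2;(1))
  • {2,4}:  v_{2} + v_{4} = 2·v_{1}  ⟹  sig = (2;(2))

so the primitive-relation signature multiset is
[(2;()), (2;(1)), (2;(1)), (2;(1)), (2;(2))]


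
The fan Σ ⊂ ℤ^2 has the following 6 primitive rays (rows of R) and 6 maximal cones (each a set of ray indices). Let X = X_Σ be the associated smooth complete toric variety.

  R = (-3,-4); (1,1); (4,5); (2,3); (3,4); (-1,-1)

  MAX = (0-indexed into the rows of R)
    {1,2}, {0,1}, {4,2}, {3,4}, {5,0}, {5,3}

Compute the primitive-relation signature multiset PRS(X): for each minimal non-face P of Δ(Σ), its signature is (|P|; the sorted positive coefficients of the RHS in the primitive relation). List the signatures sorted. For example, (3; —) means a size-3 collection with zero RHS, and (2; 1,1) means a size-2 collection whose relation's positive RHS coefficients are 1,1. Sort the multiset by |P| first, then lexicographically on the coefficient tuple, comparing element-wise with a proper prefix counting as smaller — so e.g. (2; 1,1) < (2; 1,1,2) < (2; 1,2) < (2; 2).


The 9 primitive collections of Σ (r=6, n=2):

  P={0,4}:  v_{0} + v_{4} = 0  →  sig = (2; —)
  P={1,5}:  v_{1} + v_{5} = 0  →  sig = (2; —)
  P={0,2}:  v_{0} + v_{2} = v_{1}  →  sig = (2; 1)
  P={0,3}:  v_{0} + v_{3} = v_{5}  →  sig = (2; 1)
  P={1,3}:  v_{1} + v_{3} = v_{4}  →  sig = (2; 1)
  P={1,4}:  v_{1} + v_{4} = v_{2}  →  sig = (2; 1)
  P={2,5}:  v_{2} + v_{5} = v_{4}  →  sig = (2; 1)
  P={4,5}:  v_{4} + v_{5} = v_{3}  →  sig = (2; 1)
  P={2,3}:  v_{2} + v_{3} = 2·v_{4}  →  sig = (2; 2)

Sorted signature multiset PRS(X):
[(2; —), (2; —), (2; 1), (2; 1), (2; 1), (2; 1), (2; 1), (2; 1), (2; 2)]


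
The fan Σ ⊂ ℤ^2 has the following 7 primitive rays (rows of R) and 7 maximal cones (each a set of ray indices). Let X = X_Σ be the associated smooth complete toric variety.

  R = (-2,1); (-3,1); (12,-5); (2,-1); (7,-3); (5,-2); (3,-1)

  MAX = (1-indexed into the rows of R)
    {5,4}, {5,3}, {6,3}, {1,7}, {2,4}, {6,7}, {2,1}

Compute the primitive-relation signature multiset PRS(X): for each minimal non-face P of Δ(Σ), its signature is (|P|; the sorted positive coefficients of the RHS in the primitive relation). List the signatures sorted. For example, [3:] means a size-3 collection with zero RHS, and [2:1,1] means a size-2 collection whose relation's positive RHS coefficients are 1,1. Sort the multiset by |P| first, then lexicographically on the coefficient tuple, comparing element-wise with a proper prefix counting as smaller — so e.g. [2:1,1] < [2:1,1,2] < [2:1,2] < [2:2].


|primitive collections| = 14. Relations:

  P = {1,4}:  v_{1} + v_{4} = 0  ⇒ sig = [2:]
  P = {2,7}:  v_{2} + v_{7} = 0  ⇒ sig = [2:]
  P = {1,5}:  v_{1} + v_{5} = v_{6}  ⇒ sig = [2:1]
  P = {1,6}:  v_{1} + v_{6} = v_{7}  ⇒ sig = [2:1]
  P = {2,6}:  v_{2} + v_{6} = v_{4}  ⇒ sig = [2:1]
  P = {4,6}:  v_{4} + v_{6} = v_{5}  ⇒ sig = [2:1]
  P = {4,7}:  v_{4} + v_{7} = v_{6}  ⇒ sig = [2:1]
  P = {5,6}:  v_{5} + v_{6} = v_{3}  ⇒ sig = [2:1]
  P = {2,3}:  v_{2} + v_{3} = v_{4} + v_{5}  ⇒ sig = [2:1,1]
  P = {1,3}:  v_{1} + v_{3} = 2·v_{6}  ⇒ sig = [2:2]
  P = {2,5}:  v_{2} + v_{5} = 2·v_{4}  ⇒ sig = [2:2]
  P = {3,4}:  v_{3} + v_{4} = 2·v_{5}  ⇒ sig = [2:2]
  P = {5,7}:  v_{5} + v_{7} = 2·v_{6}  ⇒ sig = [2:2]
  P = {3,7}:  v_{3} + v_{7} = 3·v_{6}  ⇒ sig = [2:3]

so the primitive-relation signature multiset is
    [2:]
    [2:]
    [2:1]
    [2:1]
    [2:1]
    [2:1]
    [2:1]
    [2:1]
    [2:1,1]
    [2:2]
    [2:2]
    [2:2]
    [2:2]
    [2:3]


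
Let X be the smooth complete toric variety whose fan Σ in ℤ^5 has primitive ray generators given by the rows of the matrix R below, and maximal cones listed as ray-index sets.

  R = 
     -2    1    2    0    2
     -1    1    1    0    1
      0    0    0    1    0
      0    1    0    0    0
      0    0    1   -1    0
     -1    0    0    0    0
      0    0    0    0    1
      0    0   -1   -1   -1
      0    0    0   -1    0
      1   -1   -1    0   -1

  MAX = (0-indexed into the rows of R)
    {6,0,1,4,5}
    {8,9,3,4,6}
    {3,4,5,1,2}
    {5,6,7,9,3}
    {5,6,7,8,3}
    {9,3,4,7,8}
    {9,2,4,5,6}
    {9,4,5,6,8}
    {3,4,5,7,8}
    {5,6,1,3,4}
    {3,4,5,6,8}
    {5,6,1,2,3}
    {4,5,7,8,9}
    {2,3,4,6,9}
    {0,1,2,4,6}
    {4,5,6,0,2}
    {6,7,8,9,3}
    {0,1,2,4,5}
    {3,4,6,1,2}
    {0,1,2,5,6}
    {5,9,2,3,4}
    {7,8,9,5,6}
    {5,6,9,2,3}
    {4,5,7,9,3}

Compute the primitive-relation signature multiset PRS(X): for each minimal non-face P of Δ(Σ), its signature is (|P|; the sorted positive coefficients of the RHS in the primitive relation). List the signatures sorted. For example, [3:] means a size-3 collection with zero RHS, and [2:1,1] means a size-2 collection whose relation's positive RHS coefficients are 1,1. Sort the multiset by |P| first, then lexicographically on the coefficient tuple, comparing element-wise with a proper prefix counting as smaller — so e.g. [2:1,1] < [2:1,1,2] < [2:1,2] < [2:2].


14 minimal non-faces of Δ(Σ) (on 10 rays):

  P = {1,9}:  v_{1} + v_{9} = 0  →  sig = [2:]
  P = {2,8}:  v_{2} + v_{8} = 0  →  sig = [2:]
  P = {1,7}:  v_{1} + v_{7} = v_{3} + v_{5} + v_{8}  →  sig = [2:1,1,1]
  P = {2,7}:  v_{2} + v_{7} = v_{3} + v_{5} + v_{9}  →  sig = [2:1,1,1]
  P = {0,8}:  v_{0} + v_{8} = v_{1} + v_{4} + v_{5} + v_{6}  →  sig = [2:1,1,1,1]
  P = {0,9}:  v_{0} + v_{9} = v_{2} + v_{4} + v_{5} + v_{6}  →  sig = [2:1,1,1,1]
  P = {1,8}:  v_{1} + v_{8} = v_{3} + v_{4} + v_{5} + v_{6}  →  sig = [2:1,1,1,1]
  P = {0,7}:  v_{0} + v_{7} = v_{3} + v_{4} + 2·v_{5} + v_{6}  →  sig = [2:1,1,1,2]
  P = {0,3}:  v_{0} + v_{3} = 2·v_{1}  →  sig = [2:2]
  P = {4,6,7}:  v_{4} + v_{6} + v_{7} = 2·v_{8}  →  sig = [3:2]
  P = {3,5,8,9}:  v_{3} + v_{5} + v_{8} + v_{9} = v_{7}  →  sig = [4:1]
  P = {1,2,4,5,6}:  v_{1} + v_{2} + v_{4} + v_{5} + v_{6} = v_{0}  →  sig = [5:1]
  P = {2,3,4,5,6}:  v_{2} + v_{3} + v_{4} + v_{5} + v_{6} = v_{1}  →  sig = [5:1]
  P = {3,4,5,6,9}:  v_{3} + v_{4} + v_{5} + v_{6} + v_{9} = v_{8}  →  sig = [5:1]

Hence PRS(X_Σ) =
    |P|=2: 9 collections, coeffs (), (), (1,1,1), (1,1,1), (1,1,1,1), (1,1,1,1), (1,1,1,1), (1,1,1,2), (2)
    |P|=3: 1 collection, coeffs (2)
    |P|=4: 1 collection, coeffs (1)
    |P|=5: 3 collections, coeffs (1), (1), (1)


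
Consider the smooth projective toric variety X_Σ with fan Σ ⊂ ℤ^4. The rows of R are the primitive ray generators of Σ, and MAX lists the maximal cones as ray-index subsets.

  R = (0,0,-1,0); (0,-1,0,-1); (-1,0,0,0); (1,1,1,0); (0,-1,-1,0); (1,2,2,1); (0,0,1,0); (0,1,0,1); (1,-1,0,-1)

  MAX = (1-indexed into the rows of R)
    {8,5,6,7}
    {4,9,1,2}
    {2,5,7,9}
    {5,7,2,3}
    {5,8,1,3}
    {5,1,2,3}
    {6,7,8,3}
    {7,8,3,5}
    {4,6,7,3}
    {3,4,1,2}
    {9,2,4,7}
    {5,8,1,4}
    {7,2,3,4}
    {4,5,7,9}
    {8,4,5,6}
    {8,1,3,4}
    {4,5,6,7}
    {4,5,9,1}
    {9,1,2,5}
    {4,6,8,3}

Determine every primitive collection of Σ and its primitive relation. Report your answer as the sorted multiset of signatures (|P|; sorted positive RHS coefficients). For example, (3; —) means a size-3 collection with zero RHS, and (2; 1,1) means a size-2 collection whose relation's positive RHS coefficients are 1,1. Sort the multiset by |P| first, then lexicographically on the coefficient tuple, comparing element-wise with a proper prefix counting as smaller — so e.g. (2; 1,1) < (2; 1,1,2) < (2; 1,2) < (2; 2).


Minimal non-faces — 11 found among 9 rays, 20 max cones:

  {1,7}:  v_{1} + v_{7} = 0 — sig = (2; —)
  {2,8}:  v_{2} + v_{8} = 0 — sig = (2; —)
  {3,9}:  v_{3} + v_{9} = v_{2} — sig = (2; 1)
  {1,6}:  v_{1} + v_{6} = v_{4} + v_{8} — sig = (2; 1,1)
  {2,6}:  v_{2} + v_{6} = v_{4} + v_{7} — sig = (2; 1,1)
  {8,9}:  v_{8} + v_{9} = v_{4} + v_{5} — sig = (2; 1,1)
  {6,9}:  v_{6} + v_{9} = 2·v_{4} + v_{5} + v_{7} — sig = (2; 1,1,2)
  {3,4,5}:  v_{3} + v_{4} + v_{5} = 0 — sig = (3; —)
  {2,4,5}:  v_{2} + v_{4} + v_{5} = v_{9} — sig = (3; 1)
  {4,7,8}:  v_{4} + v_{7} + v_{8} = v_{6} — sig = (3; 1)
  {3,5,6}:  v_{3} + v_{5} + v_{6} = v_{7} + v_{8} — sig = (3; 1,1)

so the primitive-relation signature multiset is
    (2; —)
    (2; —)
    (2; 1)
    (2; 1,1)
    (2; 1,1)
    (2; 1,1)
    (2; 1,1,2)
    (3; —)
    (3; 1)
    (3; 1)
    (3; 1,1)


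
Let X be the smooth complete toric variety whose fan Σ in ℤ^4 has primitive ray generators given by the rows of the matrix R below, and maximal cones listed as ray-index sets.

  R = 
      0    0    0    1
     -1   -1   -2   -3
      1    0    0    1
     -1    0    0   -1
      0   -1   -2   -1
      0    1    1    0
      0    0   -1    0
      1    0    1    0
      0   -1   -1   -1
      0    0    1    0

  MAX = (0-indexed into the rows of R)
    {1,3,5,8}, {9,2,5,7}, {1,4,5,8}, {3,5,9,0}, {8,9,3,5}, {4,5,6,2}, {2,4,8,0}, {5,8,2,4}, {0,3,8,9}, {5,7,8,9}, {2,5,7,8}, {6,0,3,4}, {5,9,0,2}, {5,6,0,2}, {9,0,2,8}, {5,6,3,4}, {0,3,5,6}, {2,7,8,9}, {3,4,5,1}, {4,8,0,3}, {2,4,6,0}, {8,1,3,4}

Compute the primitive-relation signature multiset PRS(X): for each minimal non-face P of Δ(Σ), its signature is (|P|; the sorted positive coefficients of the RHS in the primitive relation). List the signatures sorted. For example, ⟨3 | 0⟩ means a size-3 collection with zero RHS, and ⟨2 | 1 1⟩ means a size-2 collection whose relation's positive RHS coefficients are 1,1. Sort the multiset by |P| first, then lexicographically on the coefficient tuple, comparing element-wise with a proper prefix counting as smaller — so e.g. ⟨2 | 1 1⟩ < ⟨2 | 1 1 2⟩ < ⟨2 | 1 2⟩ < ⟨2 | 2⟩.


Minimal non-faces — 17 found among 10 rays, 22 max cones:

  P={2,3}:  v_{2} + v_{3} = 0  so sig = ⟨2 | 0⟩
  P={6,9}:  v_{6} + v_{9} = 0  so sig = ⟨2 | 0⟩
  P={4,9}:  v_{4} + v_{9} = v_{8}  so sig = ⟨2 | 1⟩
  P={6,8}:  v_{6} + v_{8} = v_{4}  so sig = ⟨2 | 1⟩
  P={0,1}:  v_{0} + v_{1} = v_{3} + v_{4}  so sig = ⟨2 | 1 1⟩
  P={0,7}:  v_{0} + v_{7} = v_{2} + v_{9}  so sig = ⟨2 | 1 1⟩
  P={1,2}:  v_{1} + v_{2} = v_{4} + v_{5} + v_{8}  so sig = ⟨2 | 1 1 1⟩
  P={3,7}:  v_{3} + v_{7} = v_{5} + v_{8} + v_{9}  so sig = ⟨2 | 1 1 1⟩
  P={6,7}:  v_{6} + v_{7} = v_{2} + v_{5} + v_{8}  so sig = ⟨2 | 1 1 1⟩
  P={1,6}:  v_{1} + v_{6} = v_{3} + 2·v_{4} + v_{5}  so sig = ⟨2 | 1 1 2⟩
  P={1,9}:  v_{1} + v_{9} = v_{3} + v_{5} + 2·v_{8}  so sig = ⟨2 | 1 1 2⟩
  P={4,7}:  v_{4} + v_{7} = v_{2} + v_{5} + 2·v_{8}  so sig = ⟨2 | 1 1 2⟩
  P={1,7}:  v_{1} + v_{7} = 2·v_{5} + 3·v_{8}  so sig = ⟨2 | 2 3⟩
  P={0,5,8}:  v_{0} + v_{5} + v_{8} = 0  so sig = ⟨3 | 0⟩
  P={0,4,5}:  v_{0} + v_{4} + v_{5} = v_{6}  so sig = ⟨3 | 1⟩
  P={2,5,8,9}:  v_{2} + v_{5} + v_{8} + v_{9} = v_{7}  so sig = ⟨4 | 1⟩
  P={3,4,5,8}:  v_{3} + v_{4} + v_{5} + v_{8} = v_{1}  so sig = ⟨4 | 1⟩

Signatures (|P|; sorted positive RHS coefficients), sorted:
    ⟨2 | 0⟩
    ⟨2 | 0⟩
    ⟨2 | 1⟩
    ⟨2 | 1⟩
    ⟨2 | 1 1⟩
    ⟨2 | 1 1⟩
    ⟨2 | 1 1 1⟩
    ⟨2 | 1 1 1⟩
    ⟨2 | 1 1 1⟩
    ⟨2 | 1 1 2⟩
    ⟨2 | 1 1 2⟩
    ⟨2 | 1 1 2⟩
    ⟨2 | 2 3⟩
    ⟨3 | 0⟩
    ⟨3 | 1⟩
    ⟨4 | 1⟩
    ⟨4 | 1⟩


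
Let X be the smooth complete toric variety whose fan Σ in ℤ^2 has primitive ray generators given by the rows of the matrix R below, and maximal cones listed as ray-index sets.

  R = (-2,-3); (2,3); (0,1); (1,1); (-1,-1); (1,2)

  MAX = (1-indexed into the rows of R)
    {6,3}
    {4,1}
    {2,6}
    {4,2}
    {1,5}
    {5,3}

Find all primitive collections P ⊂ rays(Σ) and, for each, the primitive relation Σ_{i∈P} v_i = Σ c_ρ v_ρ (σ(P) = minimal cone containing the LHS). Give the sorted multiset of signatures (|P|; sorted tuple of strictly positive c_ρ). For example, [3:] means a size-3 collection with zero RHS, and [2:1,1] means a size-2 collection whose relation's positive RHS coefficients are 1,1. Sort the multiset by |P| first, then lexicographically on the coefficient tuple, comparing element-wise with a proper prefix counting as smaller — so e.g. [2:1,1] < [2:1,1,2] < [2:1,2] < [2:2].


Δ(Σ) — 6 vertices, 9 min non-faces:

  • {1,2}:  v_{1} + v_{2} = 0  →  sig = [2:]
  • {4,5}:  v_{4} + v_{5} = 0  →  sig = [2:]
  • {1,6}:  v_{1} + v_{6} = v_{5}  →  sig = [2:1]
  • {2,5}:  v_{2} + v_{5} = v_{6}  →  sig = [2:1]
  • {3,4}:  v_{3} + v_{4} = v_{6}  →  sig = [2:1]
  • {4,6}:  v_{4} + v_{6} = v_{2}  →  sig = [2:1]
  • {5,6}:  v_{5} + v_{6} = v_{3}  →  sig = [2:1]
  • {1,3}:  v_{1} + v_{3} = 2·v_{5}  →  sig = [2:2]
  • {2,3}:  v_{2} + v_{3} = 2·v_{6}  →  sig = [2:2]

Signatures (|P|; sorted positive RHS coefficients), sorted:
    [2:]
    [2:]
    [2:1]
    [2:1]
    [2:1]
    [2:1]
    [2:1]
    [2:2]
    [2:2]


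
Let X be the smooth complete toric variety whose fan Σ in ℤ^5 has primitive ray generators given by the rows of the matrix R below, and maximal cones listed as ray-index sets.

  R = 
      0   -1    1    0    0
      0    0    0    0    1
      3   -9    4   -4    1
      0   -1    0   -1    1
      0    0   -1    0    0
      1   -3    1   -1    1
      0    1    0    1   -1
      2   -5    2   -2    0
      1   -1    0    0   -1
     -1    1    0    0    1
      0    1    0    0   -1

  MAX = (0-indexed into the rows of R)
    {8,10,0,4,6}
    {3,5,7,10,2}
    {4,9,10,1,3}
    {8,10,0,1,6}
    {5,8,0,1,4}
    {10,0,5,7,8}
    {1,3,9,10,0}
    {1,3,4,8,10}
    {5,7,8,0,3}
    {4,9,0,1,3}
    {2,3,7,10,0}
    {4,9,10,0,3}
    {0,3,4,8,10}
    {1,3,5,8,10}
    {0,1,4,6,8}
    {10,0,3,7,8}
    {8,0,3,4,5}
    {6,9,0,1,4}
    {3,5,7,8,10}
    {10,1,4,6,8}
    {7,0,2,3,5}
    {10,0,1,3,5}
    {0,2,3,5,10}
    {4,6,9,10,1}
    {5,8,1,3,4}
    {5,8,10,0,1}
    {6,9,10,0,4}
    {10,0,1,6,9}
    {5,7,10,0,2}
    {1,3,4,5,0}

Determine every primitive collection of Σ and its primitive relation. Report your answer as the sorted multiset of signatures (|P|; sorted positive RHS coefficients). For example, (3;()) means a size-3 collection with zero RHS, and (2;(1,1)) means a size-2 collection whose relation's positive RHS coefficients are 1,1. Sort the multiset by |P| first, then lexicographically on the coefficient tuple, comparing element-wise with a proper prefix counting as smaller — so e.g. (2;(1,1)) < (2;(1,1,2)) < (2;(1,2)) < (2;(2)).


Δ(Σ) — 11 vertices, 18 min non-faces:

  P = {3,6}:  v_{3} + v_{6} = 0 — sig = (2;())
  P = {8,9}:  v_{8} + v_{9} = 0 — sig = (2;())
  P = {5,6}:  v_{5} + v_{6} = v_{0} + v_{1} + v_{8} — sig = (2;(1,1,1))
  P = {5,9}:  v_{5} + v_{9} = v_{0} + v_{1} + v_{3} — sig = (2;(1,1,1))
  P = {2,6}:  v_{2} + v_{6} = v_{0} + v_{5} + v_{7} + v_{10} — sig = (2;(1,1,1,1))
  P = {6,7}:  v_{6} + v_{7} = v_{0} + v_{5} + v_{8} + v_{10} — sig = (2;(1,1,1,1))
  P = {7,9}:  v_{7} + v_{9} = v_{0} + v_{3} + v_{5} + v_{10} — sig = (2;(1,1,1,1))
  P = {2,4}:  v_{2} + v_{4} = v_{0} + 2·v_{3} + v_{7} + v_{8} — sig = (2;(1,1,1,2))
  P = {1,2}:  v_{1} + v_{2} = v_{0} + v_{3} + 3·v_{5} + 2·v_{10} — sig = (2;(1,1,2,3))
  P = {1,7}:  v_{1} + v_{7} = 2·v_{5} + v_{10} — sig = (2;(1,2))
  P = {4,7}:  v_{4} + v_{7} = v_{0} + 2·v_{3} + 2·v_{8} — sig = (2;(1,2,2))
  P = {2,8}:  v_{2} + v_{8} = 2·v_{7} — sig = (2;(2))
  P = {2,9}:  v_{2} + v_{9} = 2·v_{0} + 2·v_{3} + 2·v_{5} + 2·v_{10} — sig = (2;(2,2,2,2))
  P = {4,5,10}:  v_{4} + v_{5} + v_{10} = v_{3} + v_{8} — sig = (3;(1,1))
  P = {0,1,4,10}:  v_{0} + v_{1} + v_{4} + v_{10} = 0 — sig = (4;())
  P = {0,1,3,8}:  v_{0} + v_{1} + v_{3} + v_{8} = v_{5} — sig = (4;(1))
  P = {0,3,5,7,10}:  v_{0} + v_{3} + v_{5} + v_{7} + v_{10} = v_{2} — sig = (5;(1))
  P = {0,3,5,8,10}:  v_{0} + v_{3} + v_{5} + v_{8} + v_{10} = v_{7} — sig = (5;(1))

so the primitive-relation signature multiset is
{ (2;()) ×2,  (2;(1,1,1)) ×2,  (2;(1,1,1,1)) ×3,  (2;(1,1,1,2)),  (2;(1,1,2,3)),  (2;(1,2)),  (2;(1,2,2)),  (2;(2)),  (2;(2,2,2,2)),  (3;(1,1)),  (4;()),  (4;(1)),  (5;(1)) ×2 }


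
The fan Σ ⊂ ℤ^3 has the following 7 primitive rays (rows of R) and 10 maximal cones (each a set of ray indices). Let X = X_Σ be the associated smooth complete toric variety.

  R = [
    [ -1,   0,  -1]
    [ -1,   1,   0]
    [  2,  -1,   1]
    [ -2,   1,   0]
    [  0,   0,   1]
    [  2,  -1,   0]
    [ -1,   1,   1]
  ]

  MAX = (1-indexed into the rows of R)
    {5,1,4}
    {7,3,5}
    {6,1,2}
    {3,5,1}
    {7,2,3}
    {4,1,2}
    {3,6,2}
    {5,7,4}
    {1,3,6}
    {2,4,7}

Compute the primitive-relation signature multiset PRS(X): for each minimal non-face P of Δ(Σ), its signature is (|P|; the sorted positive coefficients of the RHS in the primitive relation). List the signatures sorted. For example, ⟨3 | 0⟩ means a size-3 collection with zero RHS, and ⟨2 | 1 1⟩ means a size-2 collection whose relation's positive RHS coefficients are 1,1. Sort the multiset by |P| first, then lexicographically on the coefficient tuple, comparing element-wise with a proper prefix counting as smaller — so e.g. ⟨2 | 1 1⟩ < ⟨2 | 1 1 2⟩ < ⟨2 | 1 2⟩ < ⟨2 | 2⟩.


Σ has 7 primitive collections:

  P = {4,6}:  v_{4} + v_{6} = 0  ⟹  sig = ⟨2 | 0⟩
  P = {1,7}:  v_{1} + v_{7} = v_{4}  ⟹  sig = ⟨2 | 1⟩
  P = {2,5}:  v_{2} + v_{5} = v_{7}  ⟹  sig = ⟨2 | 1⟩
  P = {3,4}:  v_{3} + v_{4} = v_{5}  ⟹  sig = ⟨2 | 1⟩
  P = {5,6}:  v_{5} + v_{6} = v_{3}  ⟹  sig = ⟨2 | 1⟩
  P = {6,7}:  v_{6} + v_{7} = v_{2} + v_{3}  ⟹  sig = ⟨2 | 1 1⟩
  P = {1,2,3}:  v_{1} + v_{2} + v_{3} = 0  ⟹  sig = ⟨3 | 0⟩

so the primitive-relation signature multiset is
{ ⟨2 | 0⟩,  ⟨2 | 1⟩ ×4,  ⟨2 | 1 1⟩,  ⟨3 | 0⟩ }


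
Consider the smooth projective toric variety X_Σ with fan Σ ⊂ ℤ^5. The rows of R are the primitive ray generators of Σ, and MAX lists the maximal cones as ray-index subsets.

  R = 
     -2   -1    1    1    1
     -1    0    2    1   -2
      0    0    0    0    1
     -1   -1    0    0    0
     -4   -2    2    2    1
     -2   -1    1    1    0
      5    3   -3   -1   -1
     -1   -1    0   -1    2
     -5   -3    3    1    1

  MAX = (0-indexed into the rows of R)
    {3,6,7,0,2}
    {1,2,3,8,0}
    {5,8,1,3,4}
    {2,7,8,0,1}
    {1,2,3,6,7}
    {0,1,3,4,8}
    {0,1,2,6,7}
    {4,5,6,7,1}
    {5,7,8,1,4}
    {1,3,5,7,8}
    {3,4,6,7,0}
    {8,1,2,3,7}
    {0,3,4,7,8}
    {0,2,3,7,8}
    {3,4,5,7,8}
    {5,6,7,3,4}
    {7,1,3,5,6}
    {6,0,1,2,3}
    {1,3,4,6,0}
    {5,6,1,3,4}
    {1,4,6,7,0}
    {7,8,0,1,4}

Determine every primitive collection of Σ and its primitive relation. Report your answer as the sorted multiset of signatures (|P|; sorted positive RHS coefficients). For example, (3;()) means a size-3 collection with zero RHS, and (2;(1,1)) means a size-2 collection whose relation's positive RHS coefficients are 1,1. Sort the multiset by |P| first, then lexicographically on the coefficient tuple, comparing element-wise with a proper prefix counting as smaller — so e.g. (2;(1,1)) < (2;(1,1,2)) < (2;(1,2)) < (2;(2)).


6 minimal non-faces of Δ(Σ) (on 9 rays):

  • {6,8}:  v_{6} + v_{8} = 0  ⟹  sig = (2;())
  • {0,5}:  v_{0} + v_{5} = v_{4}  ⟹  sig = (2;(1))
  • {2,5}:  v_{2} + v_{5} = v_{0}  ⟹  sig = (2;(1))
  • {2,4}:  v_{2} + v_{4} = 2·v_{0}  ⟹  sig = (2;(2))
  • {0,1,3,7}:  v_{0} + v_{1} + v_{3} + v_{7} = v_{8}  ⟹  sig = (4;(1))
  • {1,3,4,7}:  v_{1} + v_{3} + v_{4} + v_{7} = v_{5} + v_{8}  ⟹  sig = (4;(1,1))

Sorted signature multiset PRS(X):
    (2;())
    (2;(1))
    (2;(1))
    (2;(2))
    (4;(1))
    (4;(1,1))


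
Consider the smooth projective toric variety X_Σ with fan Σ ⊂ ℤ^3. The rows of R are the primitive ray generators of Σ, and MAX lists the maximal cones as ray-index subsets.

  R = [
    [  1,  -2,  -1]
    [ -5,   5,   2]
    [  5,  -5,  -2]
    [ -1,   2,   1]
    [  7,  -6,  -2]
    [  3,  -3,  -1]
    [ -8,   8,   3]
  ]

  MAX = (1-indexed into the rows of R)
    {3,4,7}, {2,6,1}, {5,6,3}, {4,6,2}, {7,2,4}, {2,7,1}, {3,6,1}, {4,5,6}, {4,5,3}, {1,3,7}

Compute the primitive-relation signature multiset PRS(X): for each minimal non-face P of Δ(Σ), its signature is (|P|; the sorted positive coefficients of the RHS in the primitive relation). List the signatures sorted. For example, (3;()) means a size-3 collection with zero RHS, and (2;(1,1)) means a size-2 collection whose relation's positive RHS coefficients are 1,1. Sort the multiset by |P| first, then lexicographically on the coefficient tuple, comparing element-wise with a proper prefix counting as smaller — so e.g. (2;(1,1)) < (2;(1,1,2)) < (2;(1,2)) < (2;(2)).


Minimal non-faces — 7 found among 7 rays, 10 max cones:

  • {1,4}:  v_{1} + v_{4} = 0  ⇒ sig = (2;())
  • {2,3}:  v_{2} + v_{3} = 0  ⇒ sig = (2;())
  • {5,7}:  v_{5} + v_{7} = v_{4}  ⇒ sig = (2;(1))
  • {6,7}:  v_{6} + v_{7} = v_{2}  ⇒ sig = (2;(1))
  • {1,5}:  v_{1} + v_{5} = v_{3} + v_{6}  ⇒ sig = (2;(1,1))
  • {2,5}:  v_{2} + v_{5} = v_{4} + v_{6}  ⇒ sig = (2;(1,1))
  • {3,4,6}:  v_{3} + v_{4} + v_{6} = v_{5}  ⇒ sig = (3;(1))

Sorted signature multiset PRS(X):
    (2;())
    (2;())
    (2;(1))
    (2;(1))
    (2;(1,1))
    (2;(1,1))
    (3;(1))


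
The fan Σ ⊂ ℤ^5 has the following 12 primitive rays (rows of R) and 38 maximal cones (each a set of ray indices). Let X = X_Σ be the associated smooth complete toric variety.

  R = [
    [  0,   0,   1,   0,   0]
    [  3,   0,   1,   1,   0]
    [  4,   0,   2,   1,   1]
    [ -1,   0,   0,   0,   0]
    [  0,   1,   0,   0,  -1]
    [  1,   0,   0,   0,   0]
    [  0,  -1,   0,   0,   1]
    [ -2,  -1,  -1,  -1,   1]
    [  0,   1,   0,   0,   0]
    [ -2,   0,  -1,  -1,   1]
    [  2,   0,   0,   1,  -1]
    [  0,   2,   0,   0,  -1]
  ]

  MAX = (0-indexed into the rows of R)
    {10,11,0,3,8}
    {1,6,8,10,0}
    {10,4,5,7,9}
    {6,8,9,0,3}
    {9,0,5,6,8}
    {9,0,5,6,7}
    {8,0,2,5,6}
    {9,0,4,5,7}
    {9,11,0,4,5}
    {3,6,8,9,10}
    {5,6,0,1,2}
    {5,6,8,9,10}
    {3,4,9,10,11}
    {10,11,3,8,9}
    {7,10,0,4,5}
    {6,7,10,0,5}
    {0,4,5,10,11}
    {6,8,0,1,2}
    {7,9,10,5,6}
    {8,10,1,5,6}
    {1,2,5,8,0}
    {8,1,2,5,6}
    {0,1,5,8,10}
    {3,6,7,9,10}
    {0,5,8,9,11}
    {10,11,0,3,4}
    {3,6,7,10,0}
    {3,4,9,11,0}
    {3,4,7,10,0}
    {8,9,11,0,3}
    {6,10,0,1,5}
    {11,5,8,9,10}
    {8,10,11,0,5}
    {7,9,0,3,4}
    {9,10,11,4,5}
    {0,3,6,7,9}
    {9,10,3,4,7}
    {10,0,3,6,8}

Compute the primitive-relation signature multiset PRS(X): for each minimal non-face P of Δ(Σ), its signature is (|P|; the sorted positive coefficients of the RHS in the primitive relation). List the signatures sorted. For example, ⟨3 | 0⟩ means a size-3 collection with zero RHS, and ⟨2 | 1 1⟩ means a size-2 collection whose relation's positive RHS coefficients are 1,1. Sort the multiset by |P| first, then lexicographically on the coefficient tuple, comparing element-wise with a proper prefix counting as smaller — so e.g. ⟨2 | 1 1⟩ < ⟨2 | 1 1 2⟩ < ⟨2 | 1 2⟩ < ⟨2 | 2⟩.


20 minimal non-faces of Δ(Σ) (on 12 rays):

  P={3,5}:  v_{3} + v_{5} = 0  so sig = ⟨2 | 0⟩
  P={4,6}:  v_{4} + v_{6} = 0  so sig = ⟨2 | 0⟩
  P={4,8}:  v_{4} + v_{8} = v_{11}  so sig = ⟨2 | 1⟩
  P={6,11}:  v_{6} + v_{11} = v_{8}  so sig = ⟨2 | 1⟩
  P={7,8}:  v_{7} + v_{8} = v_{9}  so sig = ⟨2 | 1⟩
  P={1,7}:  v_{1} + v_{7} = v_{5} + v_{6}  so sig = ⟨2 | 1 1⟩
  P={7,11}:  v_{7} + v_{11} = v_{4} + v_{9}  so sig = ⟨2 | 1 1⟩
  P={1,9}:  v_{1} + v_{9} = v_{5} + v_{6} + v_{8}  so sig = ⟨2 | 1 1 1⟩
  P={1,3}:  v_{1} + v_{3} = v_{0} + v_{6} + v_{8} + v_{10}  so sig = ⟨2 | 1 1 1 1⟩
  P={1,4}:  v_{1} + v_{4} = v_{0} + v_{5} + v_{8} + v_{10}  so sig = ⟨2 | 1 1 1 1⟩
  P={2,3}:  v_{2} + v_{3} = v_{0} + v_{1} + v_{6} + v_{8}  so sig = ⟨2 | 1 1 1 1⟩
  P={2,4}:  v_{2} + v_{4} = v_{0} + v_{1} + v_{5} + v_{8}  so sig = ⟨2 | 1 1 1 1⟩
  P={1,11}:  v_{1} + v_{11} = v_{0} + v_{5} + 2·v_{8} + v_{10}  so sig = ⟨2 | 1 1 1 2⟩
  P={2,11}:  v_{2} + v_{11} = v_{0} + v_{1} + v_{5} + 2·v_{8}  so sig = ⟨2 | 1 1 1 2⟩
  P={2,7}:  v_{2} + v_{7} = v_{0} + 2·v_{5} + 2·v_{6} + v_{8}  so sig = ⟨2 | 1 1 2 2⟩
  P={2,9}:  v_{2} + v_{9} = v_{0} + 2·v_{5} + 2·v_{6} + 2·v_{8}  so sig = ⟨2 | 1 2 2 2⟩
  P={2,10}:  v_{2} + v_{10} = 2·v_{1}  so sig = ⟨2 | 2⟩
  P={0,9,10}:  v_{0} + v_{9} + v_{10} = 0  so sig = ⟨3 | 0⟩
  P={0,1,5,6,8}:  v_{0} + v_{1} + v_{5} + v_{6} + v_{8} = v_{2}  so sig = ⟨5 | 1⟩
  P={0,5,6,8,10}:  v_{0} + v_{5} + v_{6} + v_{8} + v_{10} = v_{1}  so sig = ⟨5 | 1⟩

so the primitive-relation signature multiset is
[⟨2 | 0⟩, ⟨2 | 0⟩, ⟨2 | 1⟩, ⟨2 | 1⟩, ⟨2 | 1⟩, ⟨2 | 1 1⟩, ⟨2 | 1 1⟩, ⟨2 | 1 1 1⟩, ⟨2 | 1 1 1 1⟩, ⟨2 | 1 1 1 1⟩, ⟨2 | 1 1 1 1⟩, ⟨2 | 1 1 1 1⟩, ⟨2 | 1 1 1 2⟩, ⟨2 | 1 1 1 2⟩, ⟨2 | 1 1 2 2⟩, ⟨2 | 1 2 2 2⟩, ⟨2 | 2⟩, ⟨3 | 0⟩, ⟨5 | 1⟩, ⟨5 | 1⟩]


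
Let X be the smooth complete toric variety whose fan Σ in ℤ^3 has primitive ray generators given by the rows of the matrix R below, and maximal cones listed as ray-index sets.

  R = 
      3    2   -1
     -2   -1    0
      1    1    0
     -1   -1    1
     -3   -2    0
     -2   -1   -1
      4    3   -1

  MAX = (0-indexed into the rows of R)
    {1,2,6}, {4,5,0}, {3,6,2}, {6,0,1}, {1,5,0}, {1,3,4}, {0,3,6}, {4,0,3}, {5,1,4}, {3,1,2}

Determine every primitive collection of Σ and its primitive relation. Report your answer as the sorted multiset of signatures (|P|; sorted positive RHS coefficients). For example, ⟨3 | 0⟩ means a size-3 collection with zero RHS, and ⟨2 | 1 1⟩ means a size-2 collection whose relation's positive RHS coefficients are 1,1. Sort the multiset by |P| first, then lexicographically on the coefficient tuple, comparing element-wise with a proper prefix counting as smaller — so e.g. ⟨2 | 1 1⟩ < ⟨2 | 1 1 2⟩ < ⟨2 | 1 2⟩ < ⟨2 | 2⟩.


|primitive collections| = 9. Relations:

  {0,2}:  v_{0} + v_{2} = v_{6} ; sig = ⟨2 | 1⟩
  {2,4}:  v_{2} + v_{4} = v_{1} ; sig = ⟨2 | 1⟩
  {3,5}:  v_{3} + v_{5} = v_{4} ; sig = ⟨2 | 1⟩
  {4,6}:  v_{4} + v_{6} = v_{0} + v_{1} ; sig = ⟨2 | 1 1⟩
  {2,5}:  v_{2} + v_{5} = v_{0} + 2·v_{1} ; sig = ⟨2 | 1 2⟩
  {5,6}:  v_{5} + v_{6} = 2·v_{0} + 2·v_{1} ; sig = ⟨2 | 2 2⟩
  {0,1,3}:  v_{0} + v_{1} + v_{3} = 0 ; sig = ⟨3 | 0⟩
  {0,1,4}:  v_{0} + v_{1} + v_{4} = v_{5} ; sig = ⟨3 | 1⟩
  {1,3,6}:  v_{1} + v_{3} + v_{6} = v_{2} ; sig = ⟨3 | 1⟩

Hence PRS(X_Σ) =
[⟨2 | 1⟩, ⟨2 | 1⟩, ⟨2 | 1⟩, ⟨2 | 1 1⟩, ⟨2 | 1 2⟩, ⟨2 | 2 2⟩, ⟨3 | 0⟩, ⟨3 | 1⟩, ⟨3 | 1⟩]


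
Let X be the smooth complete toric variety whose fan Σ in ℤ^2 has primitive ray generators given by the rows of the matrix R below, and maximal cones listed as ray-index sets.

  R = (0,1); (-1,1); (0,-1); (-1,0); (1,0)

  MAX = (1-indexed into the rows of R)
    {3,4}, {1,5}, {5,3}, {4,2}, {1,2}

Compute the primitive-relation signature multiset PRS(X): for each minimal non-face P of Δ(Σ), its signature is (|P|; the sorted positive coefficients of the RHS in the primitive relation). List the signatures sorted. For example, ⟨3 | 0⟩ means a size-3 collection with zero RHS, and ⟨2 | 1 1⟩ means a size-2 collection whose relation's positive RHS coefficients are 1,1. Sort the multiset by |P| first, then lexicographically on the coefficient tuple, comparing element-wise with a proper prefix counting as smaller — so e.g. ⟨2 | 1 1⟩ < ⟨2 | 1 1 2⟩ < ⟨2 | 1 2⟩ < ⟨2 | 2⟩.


|primitive collections| = 5. Relations:

  P = {1,3}:  v_{1} + v_{3} = 0 — sig = ⟨2 | 0⟩
  P = {4,5}:  v_{4} + v_{5} = 0 — sig = ⟨2 | 0⟩
  P = {1,4}:  v_{1} + v_{4} = v_{2} — sig = ⟨2 | 1⟩
  P = {2,3}:  v_{2} + v_{3} = v_{4} — sig = ⟨2 | 1⟩
  P = {2,5}:  v_{2} + v_{5} = v_{1} — sig = ⟨2 | 1⟩

Hence PRS(X_Σ) =
{ ⟨2 | 0⟩ ×2,  ⟨2 | 1⟩ ×3 }


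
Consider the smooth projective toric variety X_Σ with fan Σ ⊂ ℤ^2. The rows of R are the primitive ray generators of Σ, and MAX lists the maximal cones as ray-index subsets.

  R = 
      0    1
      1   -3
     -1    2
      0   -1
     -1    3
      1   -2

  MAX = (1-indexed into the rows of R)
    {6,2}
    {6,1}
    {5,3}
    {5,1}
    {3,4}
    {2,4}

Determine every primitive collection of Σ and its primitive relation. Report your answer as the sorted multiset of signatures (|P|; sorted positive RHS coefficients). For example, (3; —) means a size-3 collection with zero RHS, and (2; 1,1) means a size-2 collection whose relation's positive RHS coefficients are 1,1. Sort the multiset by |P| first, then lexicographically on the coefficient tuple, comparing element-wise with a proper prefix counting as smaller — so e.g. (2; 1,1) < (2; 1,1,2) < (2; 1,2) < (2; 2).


|primitive collections| = 9. Relations:

  {1,4}:  v_{1} + v_{4} = 0 — sig = (2; —)
  {2,5}:  v_{2} + v_{5} = 0 — sig = (2; —)
  {3,6}:  v_{3} + v_{6} = 0 — sig = (2; —)
  {1,2}:  v_{1} + v_{2} = v_{6} — sig = (2; 1)
  {1,3}:  v_{1} + v_{3} = v_{5} — sig = (2; 1)
  {2,3}:  v_{2} + v_{3} = v_{4} — sig = (2; 1)
  {4,5}:  v_{4} + v_{5} = v_{3} — sig = (2; 1)
  {4,6}:  v_{4} + v_{6} = v_{2} — sig = (2; 1)
  {5,6}:  v_{5} + v_{6} = v_{1} — sig = (2; 1)

Signatures (|P|; sorted positive RHS coefficients), sorted:
{ (2; —) ×3,  (2; 1) ×6 }


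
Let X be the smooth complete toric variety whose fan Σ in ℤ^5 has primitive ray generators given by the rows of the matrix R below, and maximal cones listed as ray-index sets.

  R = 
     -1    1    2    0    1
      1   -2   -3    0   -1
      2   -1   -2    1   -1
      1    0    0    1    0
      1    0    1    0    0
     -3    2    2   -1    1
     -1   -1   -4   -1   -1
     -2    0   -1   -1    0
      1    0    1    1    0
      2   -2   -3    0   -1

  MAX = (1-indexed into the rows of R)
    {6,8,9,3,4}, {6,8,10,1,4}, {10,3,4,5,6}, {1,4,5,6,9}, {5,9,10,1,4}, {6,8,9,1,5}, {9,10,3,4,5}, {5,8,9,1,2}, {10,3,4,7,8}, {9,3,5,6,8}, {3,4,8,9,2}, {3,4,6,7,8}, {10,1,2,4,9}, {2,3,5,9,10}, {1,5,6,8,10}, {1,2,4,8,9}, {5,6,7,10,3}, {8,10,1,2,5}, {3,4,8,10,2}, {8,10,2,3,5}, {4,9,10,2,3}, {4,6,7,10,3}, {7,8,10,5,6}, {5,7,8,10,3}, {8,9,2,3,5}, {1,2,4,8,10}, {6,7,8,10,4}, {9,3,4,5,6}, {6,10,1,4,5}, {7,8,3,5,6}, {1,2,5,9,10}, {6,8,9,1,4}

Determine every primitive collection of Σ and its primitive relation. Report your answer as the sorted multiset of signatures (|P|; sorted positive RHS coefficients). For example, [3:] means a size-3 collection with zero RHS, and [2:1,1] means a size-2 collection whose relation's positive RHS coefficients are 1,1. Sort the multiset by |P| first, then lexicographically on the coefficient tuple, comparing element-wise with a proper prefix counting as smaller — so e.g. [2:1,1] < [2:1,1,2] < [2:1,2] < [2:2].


Primitive collections (11):

  {1,3}:  v_{1} + v_{3} = v_{4}  ⇒ sig = [2:1]
  {2,6}:  v_{2} + v_{6} = v_{8}  ⇒ sig = [2:1]
  {7,9}:  v_{7} + v_{9} = v_{3} + v_{8}  ⇒ sig = [2:1,1]
  {1,7}:  v_{1} + v_{7} = v_{4} + v_{6} + v_{8} + v_{10}  ⇒ sig = [2:1,1,1,1]
  {2,7}:  v_{2} + v_{7} = v_{3} + 2·v_{8} + v_{10}  ⇒ sig = [2:1,1,2]
  {4,5,8}:  v_{4} + v_{5} + v_{8} = 0  ⇒ sig = [3:]
  {6,9,10}:  v_{6} + v_{9} + v_{10} = 0  ⇒ sig = [3:]
  {8,9,10}:  v_{8} + v_{9} + v_{10} = v_{2}  ⇒ sig = [3:1]
  {2,4,5}:  v_{2} + v_{4} + v_{5} = v_{9} + v_{10}  ⇒ sig = [3:1,1]
  {4,5,7}:  v_{4} + v_{5} + v_{7} = v_{3} + v_{6} + v_{10}  ⇒ sig = [3:1,1,1]
  {3,6,8,10}:  v_{3} + v_{6} + v_{8} + v_{10} = v_{7}  ⇒ sig = [4:1]

Hence PRS(X_Σ) =
    [2:1]
    [2:1]
    [2:1,1]
    [2:1,1,1,1]
    [2:1,1,2]
    [3:]
    [3:]
    [3:1]
    [3:1,1]
    [3:1,1,1]
    [4:1]


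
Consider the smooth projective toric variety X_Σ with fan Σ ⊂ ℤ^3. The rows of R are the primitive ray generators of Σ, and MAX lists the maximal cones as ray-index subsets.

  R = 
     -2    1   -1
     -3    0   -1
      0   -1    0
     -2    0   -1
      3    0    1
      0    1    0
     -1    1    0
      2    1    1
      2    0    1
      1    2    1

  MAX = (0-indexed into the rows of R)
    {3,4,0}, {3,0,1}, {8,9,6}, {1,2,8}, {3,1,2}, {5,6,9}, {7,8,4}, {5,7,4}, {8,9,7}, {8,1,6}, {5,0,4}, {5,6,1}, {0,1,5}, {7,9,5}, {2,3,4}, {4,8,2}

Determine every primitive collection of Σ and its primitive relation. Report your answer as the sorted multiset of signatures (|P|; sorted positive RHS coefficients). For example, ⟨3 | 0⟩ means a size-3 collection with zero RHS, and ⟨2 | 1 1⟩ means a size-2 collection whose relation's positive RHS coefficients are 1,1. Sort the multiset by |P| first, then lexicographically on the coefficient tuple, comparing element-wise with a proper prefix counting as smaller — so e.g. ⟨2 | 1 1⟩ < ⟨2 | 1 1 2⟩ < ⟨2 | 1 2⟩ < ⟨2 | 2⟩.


Σ has 21 primitive collections:

  P = {1,4}:  v_{1} + v_{4} = 0 — sig = ⟨2 | 0⟩
  P = {2,5}:  v_{2} + v_{5} = 0 — sig = ⟨2 | 0⟩
  P = {3,8}:  v_{3} + v_{8} = 0 — sig = ⟨2 | 0⟩
  P = {0,2}:  v_{0} + v_{2} = v_{3} — sig = ⟨2 | 1⟩
  P = {0,8}:  v_{0} + v_{8} = v_{5} — sig = ⟨2 | 1⟩
  P = {1,7}:  v_{1} + v_{7} = v_{6} — sig = ⟨2 | 1⟩
  P = {2,7}:  v_{2} + v_{7} = v_{8} — sig = ⟨2 | 1⟩
  P = {3,5}:  v_{3} + v_{5} = v_{0} — sig = ⟨2 | 1⟩
  P = {3,7}:  v_{3} + v_{7} = v_{5} — sig = ⟨2 | 1⟩
  P = {4,6}:  v_{4} + v_{6} = v_{7} — sig = ⟨2 | 1⟩
  P = {5,8}:  v_{5} + v_{8} = v_{7} — sig = ⟨2 | 1⟩
  P = {6,7}:  v_{6} + v_{7} = v_{9} — sig = ⟨2 | 1⟩
  P = {2,6}:  v_{2} + v_{6} = v_{1} + v_{8} — sig = ⟨2 | 1 1⟩
  P = {2,9}:  v_{2} + v_{9} = v_{6} + v_{8} — sig = ⟨2 | 1 1⟩
  P = {3,6}:  v_{3} + v_{6} = v_{1} + v_{5} — sig = ⟨2 | 1 1⟩
  P = {3,9}:  v_{3} + v_{9} = v_{5} + v_{6} — sig = ⟨2 | 1 1⟩
  P = {0,6}:  v_{0} + v_{6} = v_{1} + 2·v_{5} — sig = ⟨2 | 1 2⟩
  P = {0,9}:  v_{0} + v_{9} = 2·v_{5} + v_{6} — sig = ⟨2 | 1 2⟩
  P = {0,7}:  v_{0} + v_{7} = 2·v_{5} — sig = ⟨2 | 2⟩
  P = {1,9}:  v_{1} + v_{9} = 2·v_{6} — sig = ⟨2 | 2⟩
  P = {4,9}:  v_{4} + v_{9} = 2·v_{7} — sig = ⟨2 | 2⟩

Sorted signature multiset PRS(X):
{ ⟨2 | 0⟩ ×3,  ⟨2 | 1⟩ ×9,  ⟨2 | 1 1⟩ ×4,  ⟨2 | 1 2⟩ ×2,  ⟨2 | 2⟩ ×3 }
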